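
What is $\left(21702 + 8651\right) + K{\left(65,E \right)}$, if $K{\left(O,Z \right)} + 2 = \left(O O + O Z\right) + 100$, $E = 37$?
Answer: $37081$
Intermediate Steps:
$K{\left(O,Z \right)} = 98 + O^{2} + O Z$ ($K{\left(O,Z \right)} = -2 + \left(\left(O O + O Z\right) + 100\right) = -2 + \left(\left(O^{2} + O Z\right) + 100\right) = -2 + \left(100 + O^{2} + O Z\right) = 98 + O^{2} + O Z$)
$\left(21702 + 8651\right) + K{\left(65,E \right)} = \left(21702 + 8651\right) + \left(98 + 65^{2} + 65 \cdot 37\right) = 30353 + \left(98 + 4225 + 2405\right) = 30353 + 6728 = 37081$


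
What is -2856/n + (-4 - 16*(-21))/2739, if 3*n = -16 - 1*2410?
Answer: 146224/40029 ≈ 3.6530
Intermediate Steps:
n = -2426/3 (n = (-16 - 1*2410)/3 = (-16 - 2410)/3 = (⅓)*(-2426) = -2426/3 ≈ -808.67)
-2856/n + (-4 - 16*(-21))/2739 = -2856/(-2426/3) + (-4 - 16*(-21))/2739 = -2856*(-3/2426) + (-4 + 336)*(1/2739) = 4284/1213 + 332*(1/2739) = 4284/1213 + 4/33 = 146224/40029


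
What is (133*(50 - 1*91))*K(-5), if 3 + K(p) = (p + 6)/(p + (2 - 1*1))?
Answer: 70889/4 ≈ 17722.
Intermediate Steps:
K(p) = -3 + (6 + p)/(1 + p) (K(p) = -3 + (p + 6)/(p + (2 - 1*1)) = -3 + (6 + p)/(p + (2 - 1)) = -3 + (6 + p)/(p + 1) = -3 + (6 + p)/(1 + p))
(133*(50 - 1*91))*K(-5) = (133*(50 - 1*91))*((3 - 2*(-5))/(1 - 5)) = (133*(50 - 91))*((3 + 10)/(-4)) = (133*(-41))*(-¼*13) = -5453*(-13/4) = 70889/4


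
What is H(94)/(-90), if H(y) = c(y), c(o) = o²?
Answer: -4418/45 ≈ -98.178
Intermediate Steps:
H(y) = y²
H(94)/(-90) = 94²/(-90) = 8836*(-1/90) = -4418/45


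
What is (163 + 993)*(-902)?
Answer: -1042712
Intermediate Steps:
(163 + 993)*(-902) = 1156*(-902) = -1042712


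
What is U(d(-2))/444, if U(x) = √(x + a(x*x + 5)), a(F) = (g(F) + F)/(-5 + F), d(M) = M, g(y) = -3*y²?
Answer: 11*I*√2/888 ≈ 0.017518*I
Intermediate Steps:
a(F) = (F - 3*F²)/(-5 + F) (a(F) = (-3*F² + F)/(-5 + F) = (F - 3*F²)/(-5 + F))
U(x) = √(x + (-14 - 3*x²)*(5 + x²)/x²) (U(x) = √(x + (x*x + 5)*(1 - 3*(x*x + 5))/(-5 + (x*x + 5))) = √(x + (x² + 5)*(1 - 3*(x² + 5))/(-5 + (x² + 5))) = √(x + (5 + x²)*(1 - 3*(5 + x²))/(-5 + (5 + x²))) = √(x + (5 + x²)*(1 + (-15 - 3*x²))/(x²)) = √(x + (5 + x²)*(-14 - 3*x²)/x²) = √(x + (-14 - 3*x²)*(5 + x²)/x²))
U(d(-2))/444 = √(-29 - 2 - 70/(-2)² - 3*(-2)²)/444 = √(-29 - 2 - 70*¼ - 3*4)*(1/444) = √(-29 - 2 - 35/2 - 12)*(1/444) = √(-121/2)*(1/444) = (11*I*√2/2)*(1/444) = 11*I*√2/888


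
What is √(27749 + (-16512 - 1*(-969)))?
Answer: √12206 ≈ 110.48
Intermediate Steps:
√(27749 + (-16512 - 1*(-969))) = √(27749 + (-16512 + 969)) = √(27749 - 15543) = √12206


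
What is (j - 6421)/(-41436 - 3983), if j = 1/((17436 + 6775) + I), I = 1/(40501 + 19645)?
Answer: 9350226795601/66138911939133 ≈ 0.14137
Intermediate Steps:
I = 1/60146 ≈ 1.6626e-5
j = 60146/1456194807 (j = 1/((17436 + 6775) + 1/60146) = 1/(24211 + 1/60146) = 1/(1456194807/60146) = 60146/1456194807 ≈ 4.1304e-5)
(j - 6421)/(-41436 - 3983) = (60146/1456194807 - 6421)/(-41436 - 3983) = -9350226795601/1456194807/(-45419) = -9350226795601/1456194807*(-1/45419) = 9350226795601/66138911939133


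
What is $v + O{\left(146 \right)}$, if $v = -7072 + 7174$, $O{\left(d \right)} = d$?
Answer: $248$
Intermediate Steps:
$v = 102$
$v + O{\left(146 \right)} = 102 + 146 = 248$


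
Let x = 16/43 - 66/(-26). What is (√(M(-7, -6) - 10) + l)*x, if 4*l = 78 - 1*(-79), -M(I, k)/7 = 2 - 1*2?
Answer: 255439/2236 + 1627*I*√10/559 ≈ 114.24 + 9.204*I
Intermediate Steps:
M(I, k) = 0 (M(I, k) = -7*(2 - 1*2) = -7*(2 - 2) = -7*0 = 0)
l = 157/4 (l = (78 - 1*(-79))/4 = (78 + 79)/4 = (¼)*157 = 157/4 ≈ 39.250)
x = 1627/559 (x = 16*(1/43) - 66*(-1/26) = 16/43 + 33/13 = 1627/559 ≈ 2.9106)
(√(M(-7, -6) - 10) + l)*x = (√(0 - 10) + 157/4)*(1627/559) = (√(-10) + 157/4)*(1627/559) = (I*√10 + 157/4)*(1627/559) = (157/4 + I*√10)*(1627/559) = 255439/2236 + 1627*I*√10/559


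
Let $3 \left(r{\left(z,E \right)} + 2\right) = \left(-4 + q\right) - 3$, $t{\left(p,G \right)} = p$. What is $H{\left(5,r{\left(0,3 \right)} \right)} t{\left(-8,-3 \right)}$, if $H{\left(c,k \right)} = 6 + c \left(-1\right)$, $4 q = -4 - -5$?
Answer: $-8$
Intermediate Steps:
$q = \frac{1}{4}$ ($q = \frac{-4 - -5}{4} = \frac{-4 + 5}{4} = \frac{1}{4} \cdot 1 = \frac{1}{4} \approx 0.25$)
$r{\left(z,E \right)} = - \frac{17}{4}$ ($r{\left(z,E \right)} = -2 + \frac{\left(-4 + \frac{1}{4}\right) - 3}{3} = -2 + \frac{- \frac{15}{4} - 3}{3} = -2 + \frac{1}{3} \left(- \frac{27}{4}\right) = -2 - \frac{9}{4} = - \frac{17}{4}$)
$H{\left(c,k \right)} = 6 - c$
$H{\left(5,r{\left(0,3 \right)} \right)} t{\left(-8,-3 \right)} = \left(6 - 5\right) \left(-8\right) = 1 \left(-8\right) = -8$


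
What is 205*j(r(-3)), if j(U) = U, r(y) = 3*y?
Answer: -1845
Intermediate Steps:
205*j(r(-3)) = 205*(3*(-3)) = 205*(-9) = -1845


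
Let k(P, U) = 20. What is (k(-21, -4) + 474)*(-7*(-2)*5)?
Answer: 34580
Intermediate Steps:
(k(-21, -4) + 474)*(-7*(-2)*5) = (20 + 474)*(-7*(-2)*5) = 494*(14*5) = 494*70 = 34580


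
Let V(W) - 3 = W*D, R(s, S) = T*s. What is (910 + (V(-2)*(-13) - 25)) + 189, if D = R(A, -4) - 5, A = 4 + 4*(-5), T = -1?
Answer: 1321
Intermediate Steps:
A = -16 (A = 4 - 20 = -16)
R(s, S) = -s
D = 11 (D = -1*(-16) - 5 = 16 - 5 = 11)
V(W) = 3 + 11*W (V(W) = 3 + W*11 = 3 + 11*W)
(910 + (V(-2)*(-13) - 25)) + 189 = (910 + ((3 + 11*(-2))*(-13) - 25)) + 189 = (910 + ((3 - 22)*(-13) - 25)) + 189 = (910 + (-19*(-13) - 25)) + 189 = (910 + (247 - 25)) + 189 = (910 + 222) + 189 = 1132 + 189 = 1321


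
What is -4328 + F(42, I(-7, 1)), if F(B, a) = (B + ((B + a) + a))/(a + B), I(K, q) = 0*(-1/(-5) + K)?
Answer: -4326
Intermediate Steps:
I(K, q) = 0 (I(K, q) = 0*(-1*(-1/5) + K) = 0*(1/5 + K) = 0)
F(B, a) = (2*B + 2*a)/(B + a) (F(B, a) = (B + (B + 2*a))/(B + a) = (2*B + 2*a)/(B + a))
-4328 + F(42, I(-7, 1)) = -4328 + 2 = -4326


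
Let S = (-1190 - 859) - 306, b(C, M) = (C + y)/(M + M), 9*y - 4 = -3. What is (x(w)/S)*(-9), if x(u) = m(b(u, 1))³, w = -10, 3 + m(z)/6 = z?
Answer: -2924207/7065 ≈ -413.90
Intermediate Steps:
y = ⅑ (y = 4/9 + (⅑)*(-3) = 4/9 - ⅓ = ⅑ ≈ 0.11111)
b(C, M) = (⅑ + C)/(2*M) (b(C, M) = (C + ⅑)/(M + M) = (⅑ + C)/((2*M)) = (⅑ + C)*(1/(2*M)) = (⅑ + C)/(2*M))
m(z) = -18 + 6*z
x(u) = (-53/3 + 3*u)³ (x(u) = (-18 + 6*((1/18)*(1 + 9*u)/1))³ = (-18 + 6*((1/18)*1*(1 + 9*u)))³ = (-18 + 6*(1/18 + u/2))³ = (-18 + (⅓ + 3*u))³ = (-53/3 + 3*u)³)
S = -2355 (S = -2049 - 306 = -2355)
(x(w)/S)*(-9) = (((-53 + 9*(-10))³/27)/(-2355))*(-9) = (((-53 - 90)³/27)*(-1/2355))*(-9) = (((1/27)*(-143)³)*(-1/2355))*(-9) = (((1/27)*(-2924207))*(-1/2355))*(-9) = -2924207/27*(-1/2355)*(-9) = (2924207/63585)*(-9) = -2924207/7065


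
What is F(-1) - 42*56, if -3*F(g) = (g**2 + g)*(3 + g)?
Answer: -2352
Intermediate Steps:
F(g) = -(3 + g)*(g + g**2)/3 (F(g) = -(g**2 + g)*(3 + g)/3 = -(g + g**2)*(3 + g)/3 = -(3 + g)*(g + g**2)/3)
F(-1) - 42*56 = -1/3*(-1)*(3 + (-1)**2 + 4*(-1)) - 42*56 = -1/3*(-1)*(3 + 1 - 4) - 2352 = -1/3*(-1)*0 - 2352 = 0 - 2352 = -2352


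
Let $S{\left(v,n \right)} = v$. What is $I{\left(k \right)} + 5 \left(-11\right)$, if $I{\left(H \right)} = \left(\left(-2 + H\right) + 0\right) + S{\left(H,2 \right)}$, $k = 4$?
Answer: $-49$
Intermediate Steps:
$I{\left(H \right)} = -2 + 2 H$ ($I{\left(H \right)} = \left(\left(-2 + H\right) + 0\right) + H = \left(-2 + H\right) + H = -2 + 2 H$)
$I{\left(k \right)} + 5 \left(-11\right) = \left(-2 + 2 \cdot 4\right) + 5 \left(-11\right) = \left(-2 + 8\right) - 55 = 6 - 55 = -49$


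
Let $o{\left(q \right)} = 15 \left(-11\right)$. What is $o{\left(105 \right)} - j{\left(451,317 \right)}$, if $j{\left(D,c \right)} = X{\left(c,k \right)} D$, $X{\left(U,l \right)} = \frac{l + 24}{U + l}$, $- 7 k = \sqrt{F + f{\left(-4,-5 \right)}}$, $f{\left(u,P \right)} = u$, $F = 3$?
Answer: $- \frac{980583373}{4923962} + \frac{925001 i}{4923962} \approx -199.15 + 0.18786 i$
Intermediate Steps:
$k = - \frac{i}{7}$ ($k = - \frac{\sqrt{3 - 4}}{7} = - \frac{\sqrt{-1}}{7} = - \frac{i}{7} \approx - 0.14286 i$)
$X{\left(U,l \right)} = \frac{24 + l}{U + l}$
$j{\left(D,c \right)} = \frac{D \left(24 - \frac{i}{7}\right)}{c - \frac{i}{7}}$ ($j{\left(D,c \right)} = \frac{24 - \frac{i}{7}}{c - \frac{i}{7}} D = \frac{D \left(24 - \frac{i}{7}\right)}{c - \frac{i}{7}}$)
$o{\left(q \right)} = -165$
$o{\left(105 \right)} - j{\left(451,317 \right)} = -165 - \frac{451 \left(168 - i\right)}{- i + 7 \cdot 317} = -165 - \frac{451 \left(168 - i\right)}{- i + 2219} = -165 - \frac{451 \left(168 - i\right)}{2219 - i} = -165 - 451 \frac{2219 + i}{4923962} \left(168 - i\right) = -165 - \frac{451 \left(168 - i\right) \left(2219 + i\right)}{4923962}$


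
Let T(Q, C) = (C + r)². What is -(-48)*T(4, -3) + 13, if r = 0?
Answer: 445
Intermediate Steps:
T(Q, C) = C² (T(Q, C) = (C + 0)² = C²)
-(-48)*T(4, -3) + 13 = -(-48)*(-3)² + 13 = -(-48)*9 + 13 = -12*(-36) + 13 = 432 + 13 = 445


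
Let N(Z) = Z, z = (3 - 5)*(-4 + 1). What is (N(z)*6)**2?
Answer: 1296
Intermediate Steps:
z = 6 (z = -2*(-3) = 6)
(N(z)*6)**2 = (6*6)**2 = 36**2 = 1296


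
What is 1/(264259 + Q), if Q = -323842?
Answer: -1/59583 ≈ -1.6783e-5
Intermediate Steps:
1/(264259 + Q) = 1/(264259 - 323842) = 1/(-59583) = -1/59583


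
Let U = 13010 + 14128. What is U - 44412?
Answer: -17274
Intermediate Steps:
U = 27138
U - 44412 = 27138 - 44412 = -17274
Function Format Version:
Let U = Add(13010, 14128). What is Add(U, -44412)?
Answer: -17274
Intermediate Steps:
U = 27138
Add(U, -44412) = Add(27138, -44412) = -17274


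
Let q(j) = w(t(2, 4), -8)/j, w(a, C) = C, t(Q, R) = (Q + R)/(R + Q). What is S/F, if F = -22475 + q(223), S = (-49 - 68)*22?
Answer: 574002/5011933 ≈ 0.11453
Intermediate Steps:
t(Q, R) = 1 (t(Q, R) = (Q + R)/(Q + R) = 1)
S = -2574 (S = -117*22 = -2574)
q(j) = -8/j
F = -5011933/223 (F = -22475 - 8/223 = -5011933/223 ≈ -22475.)
S/F = -2574/(-5011933/223) = -2574*(-223/5011933) = 574002/5011933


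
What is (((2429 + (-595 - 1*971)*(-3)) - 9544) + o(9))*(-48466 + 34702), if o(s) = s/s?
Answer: 33253824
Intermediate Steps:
o(s) = 1
(((2429 + (-595 - 1*971)*(-3)) - 9544) + o(9))*(-48466 + 34702) = (((2429 + (-595 - 1*971)*(-3)) - 9544) + 1)*(-48466 + 34702) = (((2429 + (-595 - 971)*(-3)) - 9544) + 1)*(-13764) = (((2429 - 1566*(-3)) - 9544) + 1)*(-13764) = (((2429 + 4698) - 9544) + 1)*(-13764) = ((7127 - 9544) + 1)*(-13764) = (-2417 + 1)*(-13764) = -2416*(-13764) = 33253824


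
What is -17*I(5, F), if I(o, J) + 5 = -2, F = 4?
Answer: 119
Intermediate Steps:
I(o, J) = -7 (I(o, J) = -5 - 2 = -7)
-17*I(5, F) = -17*(-7) = 119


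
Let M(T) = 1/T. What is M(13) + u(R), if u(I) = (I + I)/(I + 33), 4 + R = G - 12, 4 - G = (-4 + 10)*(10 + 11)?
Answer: 1231/455 ≈ 2.7055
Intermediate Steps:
G = -122 (G = 4 - (-4 + 10)*(10 + 11) = 4 - 6*21 = 4 - 1*126 = 4 - 126 = -122)
R = -138 (R = -4 + (-122 - 12) = -4 - 134 = -138)
u(I) = 2*I/(33 + I) (u(I) = (2*I)/(33 + I) = 2*I/(33 + I))
M(13) + u(R) = 1/13 + 2*(-138)/(33 - 138) = 1/13 + 2*(-138)/(-105) = 1/13 + 2*(-138)*(-1/105) = 1/13 + 92/35 = 1231/455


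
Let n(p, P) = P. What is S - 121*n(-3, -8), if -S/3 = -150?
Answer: 1418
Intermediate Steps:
S = 450 (S = -3*(-150) = 450)
S - 121*n(-3, -8) = 450 - 121*(-8) = 450 + 968 = 1418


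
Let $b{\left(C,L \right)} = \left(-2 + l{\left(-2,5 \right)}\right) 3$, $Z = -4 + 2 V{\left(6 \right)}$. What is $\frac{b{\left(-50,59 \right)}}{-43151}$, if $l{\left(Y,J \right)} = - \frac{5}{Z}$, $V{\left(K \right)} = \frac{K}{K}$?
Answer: $- \frac{3}{86302} \approx -3.4762 \cdot 10^{-5}$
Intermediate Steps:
$V{\left(K \right)} = 1$
$Z = -2$ ($Z = -4 + 2 \cdot 1 = -4 + 2 = -2$)
$l{\left(Y,J \right)} = \frac{5}{2}$ ($l{\left(Y,J \right)} = - \frac{5}{-2} = \left(-5\right) \left(- \frac{1}{2}\right) = \frac{5}{2}$)
$b{\left(C,L \right)} = \frac{3}{2}$ ($b{\left(C,L \right)} = \left(-2 + \frac{5}{2}\right) 3 = \frac{1}{2} \cdot 3 = \frac{3}{2}$)
$\frac{b{\left(-50,59 \right)}}{-43151} = \frac{3}{2 \left(-43151\right)} = \frac{3}{2} \left(- \frac{1}{43151}\right) = - \frac{3}{86302}$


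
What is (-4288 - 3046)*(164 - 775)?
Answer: 4481074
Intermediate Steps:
(-4288 - 3046)*(164 - 775) = -7334*(-611) = 4481074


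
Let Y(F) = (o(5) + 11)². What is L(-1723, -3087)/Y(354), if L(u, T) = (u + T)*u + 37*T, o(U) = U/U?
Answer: 8173411/144 ≈ 56760.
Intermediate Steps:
o(U) = 1
L(u, T) = 37*T + u*(T + u) (L(u, T) = (T + u)*u + 37*T = u*(T + u) + 37*T = 37*T + u*(T + u))
Y(F) = 144 (Y(F) = (1 + 11)² = 12² = 144)
L(-1723, -3087)/Y(354) = ((-1723)² + 37*(-3087) - 3087*(-1723))/144 = (2968729 - 114219 + 5318901)*(1/144) = 8173411*(1/144) = 8173411/144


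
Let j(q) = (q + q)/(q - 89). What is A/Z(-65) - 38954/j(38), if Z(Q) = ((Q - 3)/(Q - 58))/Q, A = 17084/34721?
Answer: 585020642529/22429766 ≈ 26082.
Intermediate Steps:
A = 17084/34721 (A = 17084*(1/34721) = 17084/34721 ≈ 0.49204)
Z(Q) = (-3 + Q)/(Q*(-58 + Q)) (Z(Q) = ((-3 + Q)/(-58 + Q))/Q = (-3 + Q)/(Q*(-58 + Q)))
j(q) = 2*q/(-89 + q) (j(q) = (2*q)/(-89 + q) = 2*q/(-89 + q))
A/Z(-65) - 38954/j(38) = 17084/(34721*(((-3 - 65)/((-65)*(-58 - 65))))) - 38954/(2*38/(-89 + 38)) = 17084/(34721*((-1/65*(-68)/(-123)))) - 38954/(2*38/(-51)) = 17084/(34721*((-1/65*(-1/123)*(-68)))) - 38954/(2*38*(-1/51)) = 17084/(34721*(-68/7995)) - 38954/(-76/51) = (17084/34721)*(-7995/68) - 38954*(-51/76) = -34146645/590257 + 993327/38 = 585020642529/22429766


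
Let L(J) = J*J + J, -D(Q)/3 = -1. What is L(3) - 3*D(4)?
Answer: 3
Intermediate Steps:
D(Q) = 3 (D(Q) = -3*(-1) = 3)
L(J) = J + J**2 (L(J) = J**2 + J = J + J**2)
L(3) - 3*D(4) = 3*(1 + 3) - 3*3 = 3*4 - 9 = 12 - 9 = 3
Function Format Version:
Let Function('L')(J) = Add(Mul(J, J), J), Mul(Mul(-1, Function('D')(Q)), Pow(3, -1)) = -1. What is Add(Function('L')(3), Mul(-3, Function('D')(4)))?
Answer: 3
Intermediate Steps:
Function('D')(Q) = 3 (Function('D')(Q) = Mul(-3, -1) = 3)
Function('L')(J) = Add(J, Pow(J, 2)) (Function('L')(J) = Add(Pow(J, 2), J) = Add(J, Pow(J, 2)))
Add(Function('L')(3), Mul(-3, Function('D')(4))) = Add(Mul(3, Add(1, 3)), Mul(-3, 3)) = Add(Mul(3, 4), -9) = Add(12, -9) = 3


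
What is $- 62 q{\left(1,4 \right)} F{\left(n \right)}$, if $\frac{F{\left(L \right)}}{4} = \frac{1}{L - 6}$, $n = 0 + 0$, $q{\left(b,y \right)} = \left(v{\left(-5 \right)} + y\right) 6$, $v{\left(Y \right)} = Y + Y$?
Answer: $-1488$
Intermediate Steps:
$v{\left(Y \right)} = 2 Y$
$q{\left(b,y \right)} = -60 + 6 y$ ($q{\left(b,y \right)} = \left(2 \left(-5\right) + y\right) 6 = \left(-10 + y\right) 6 = -60 + 6 y$)
$n = 0$
$F{\left(L \right)} = \frac{4}{-6 + L}$ ($F{\left(L \right)} = \frac{4}{L - 6} = \frac{4}{-6 + L}$)
$- 62 q{\left(1,4 \right)} F{\left(n \right)} = - 62 \left(-60 + 6 \cdot 4\right) \frac{4}{-6 + 0} = - 62 \left(-60 + 24\right) \frac{4}{-6} = \left(-62\right) \left(-36\right) 4 \left(- \frac{1}{6}\right) = 2232 \left(- \frac{2}{3}\right) = -1488$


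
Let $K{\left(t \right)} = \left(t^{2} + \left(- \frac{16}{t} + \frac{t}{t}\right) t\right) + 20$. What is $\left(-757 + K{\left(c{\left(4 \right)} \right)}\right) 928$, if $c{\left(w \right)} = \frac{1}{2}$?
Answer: $-698088$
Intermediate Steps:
$c{\left(w \right)} = \frac{1}{2}$
$K{\left(t \right)} = 20 + t^{2} + t \left(1 - \frac{16}{t}\right)$ ($K{\left(t \right)} = \left(t^{2} + \left(- \frac{16}{t} + 1\right) t\right) + 20 = \left(t^{2} + \left(1 - \frac{16}{t}\right) t\right) + 20 = \left(t^{2} + t \left(1 - \frac{16}{t}\right)\right) + 20 = 20 + t^{2} + t \left(1 - \frac{16}{t}\right)$)
$\left(-757 + K{\left(c{\left(4 \right)} \right)}\right) 928 = \left(-757 + \left(4 + \frac{1}{2} + \left(\frac{1}{2}\right)^{2}\right)\right) 928 = \left(-757 + \left(4 + \frac{1}{2} + \frac{1}{4}\right)\right) 928 = \left(-757 + \frac{19}{4}\right) 928 = \left(- \frac{3009}{4}\right) 928 = -698088$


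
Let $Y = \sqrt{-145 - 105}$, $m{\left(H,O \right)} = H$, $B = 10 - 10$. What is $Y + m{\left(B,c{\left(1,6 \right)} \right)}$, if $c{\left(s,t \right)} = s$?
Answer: $5 i \sqrt{10} \approx 15.811 i$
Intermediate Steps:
$B = 0$
$Y = 5 i \sqrt{10}$ ($Y = \sqrt{-250} = 5 i \sqrt{10} \approx 15.811 i$)
$Y + m{\left(B,c{\left(1,6 \right)} \right)} = 5 i \sqrt{10} + 0 = 5 i \sqrt{10}$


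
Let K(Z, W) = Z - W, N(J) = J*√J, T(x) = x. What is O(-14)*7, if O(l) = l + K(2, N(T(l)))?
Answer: -84 + 98*I*√14 ≈ -84.0 + 366.68*I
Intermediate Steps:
N(J) = J^(3/2)
O(l) = 2 + l - l^(3/2) (O(l) = l + (2 - l^(3/2)) = 2 + l - l^(3/2))
O(-14)*7 = (2 - 14 - (-14)^(3/2))*7 = (2 - 14 - (-14)*I*√14)*7 = (2 - 14 + 14*I*√14)*7 = (-12 + 14*I*√14)*7 = -84 + 98*I*√14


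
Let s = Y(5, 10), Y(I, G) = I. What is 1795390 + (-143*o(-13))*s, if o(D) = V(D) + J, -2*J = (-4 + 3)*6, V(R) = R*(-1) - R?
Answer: 1774655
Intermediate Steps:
V(R) = -2*R (V(R) = -R - R = -2*R)
J = 3 (J = -(-4 + 3)*6/2 = -(-1)*6/2 = -½*(-6) = 3)
s = 5
o(D) = 3 - 2*D (o(D) = -2*D + 3 = 3 - 2*D)
1795390 + (-143*o(-13))*s = 1795390 - 143*(3 - 2*(-13))*5 = 1795390 - 143*(3 + 26)*5 = 1795390 - 143*29*5 = 1795390 - 4147*5 = 1795390 - 20735 = 1774655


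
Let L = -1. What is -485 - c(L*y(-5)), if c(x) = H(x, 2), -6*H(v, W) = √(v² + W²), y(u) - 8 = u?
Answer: -485 + √13/6 ≈ -484.40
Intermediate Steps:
y(u) = 8 + u
H(v, W) = -√(W² + v²)/6 (H(v, W) = -√(v² + W²)/6 = -√(W² + v²)/6)
c(x) = -√(4 + x²)/6 (c(x) = -√(2² + x²)/6 = -√(4 + x²)/6)
-485 - c(L*y(-5)) = -485 - (-1)*√(4 + (-(8 - 5))²)/6 = -485 - (-1)*√(4 + (-1*3)²)/6 = -485 - (-1)*√(4 + (-3)²)/6 = -485 - (-1)*√(4 + 9)/6 = -485 - (-1)*√13/6 = -485 + √13/6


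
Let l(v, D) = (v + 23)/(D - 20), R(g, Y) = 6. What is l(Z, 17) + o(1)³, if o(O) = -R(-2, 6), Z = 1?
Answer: -224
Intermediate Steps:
l(v, D) = (23 + v)/(-20 + D)
o(O) = -6 (o(O) = -1*6 = -6)
l(Z, 17) + o(1)³ = (23 + 1)/(-20 + 17) + (-6)³ = 24/(-3) - 216 = -⅓*24 - 216 = -8 - 216 = -224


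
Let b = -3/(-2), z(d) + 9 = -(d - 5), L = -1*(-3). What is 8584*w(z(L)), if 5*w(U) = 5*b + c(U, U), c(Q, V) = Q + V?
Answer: -55796/5 ≈ -11159.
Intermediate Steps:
L = 3
z(d) = -4 - d (z(d) = -9 - (d - 5) = -9 - (-5 + d) = -9 + (5 - d) = -4 - d)
b = 3/2 (b = -3*(-½) = 3/2 ≈ 1.5000)
w(U) = 3/2 + 2*U/5 (w(U) = (5*(3/2) + (U + U))/5 = (15/2 + 2*U)/5 = 3/2 + 2*U/5)
8584*w(z(L)) = 8584*(3/2 + 2*(-4 - 1*3)/5) = 8584*(3/2 + 2*(-4 - 3)/5) = 8584*(3/2 + (⅖)*(-7)) = 8584*(3/2 - 14/5) = 8584*(-13/10) = -55796/5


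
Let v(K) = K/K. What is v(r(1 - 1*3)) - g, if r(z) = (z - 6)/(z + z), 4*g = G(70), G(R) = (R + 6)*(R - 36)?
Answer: -645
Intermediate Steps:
G(R) = (-36 + R)*(6 + R) (G(R) = (6 + R)*(-36 + R) = (-36 + R)*(6 + R))
g = 646 (g = (-216 + 70² - 30*70)/4 = (-216 + 4900 - 2100)/4 = (¼)*2584 = 646)
r(z) = (-6 + z)/(2*z) (r(z) = (-6 + z)/((2*z)) = (-6 + z)*(1/(2*z)) = (-6 + z)/(2*z))
v(K) = 1
v(r(1 - 1*3)) - g = 1 - 1*646 = 1 - 646 = -645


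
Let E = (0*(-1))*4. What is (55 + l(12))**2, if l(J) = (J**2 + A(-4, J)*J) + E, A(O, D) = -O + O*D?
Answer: 108241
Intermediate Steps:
A(O, D) = -O + D*O
E = 0 (E = 0*4 = 0)
l(J) = J**2 + J*(4 - 4*J) (l(J) = (J**2 + (-4*(-1 + J))*J) + 0 = (J**2 + (4 - 4*J)*J) + 0 = (J**2 + J*(4 - 4*J)) + 0 = J**2 + J*(4 - 4*J))
(55 + l(12))**2 = (55 + 12*(4 - 3*12))**2 = (55 + 12*(4 - 36))**2 = (55 + 12*(-32))**2 = (55 - 384)**2 = (-329)**2 = 108241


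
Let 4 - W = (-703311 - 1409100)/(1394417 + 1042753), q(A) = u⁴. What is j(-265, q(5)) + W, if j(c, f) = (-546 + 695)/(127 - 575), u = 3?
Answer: 825105073/181975360 ≈ 4.5342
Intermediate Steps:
q(A) = 81 (q(A) = 3⁴ = 81)
j(c, f) = -149/448 (j(c, f) = 149/(-448) = 149*(-1/448) = -149/448)
W = 3953697/812390 (W = 4 - (-703311 - 1409100)/(1394417 + 1042753) = 4 - (-2112411)/2437170 = 4 - 1*(-704137/812390) = 4 + 704137/812390 = 3953697/812390 ≈ 4.8667)
j(-265, q(5)) + W = -149/448 + 3953697/812390 = 825105073/181975360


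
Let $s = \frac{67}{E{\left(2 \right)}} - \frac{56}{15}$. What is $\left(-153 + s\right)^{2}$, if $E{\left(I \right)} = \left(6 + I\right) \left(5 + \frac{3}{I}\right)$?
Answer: $\frac{14700835009}{608400} \approx 24163.0$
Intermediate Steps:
$E{\left(I \right)} = \left(5 + \frac{3}{I}\right) \left(6 + I\right)$
$s = - \frac{1907}{780}$ ($s = \frac{67}{33 + 5 \cdot 2 + \frac{18}{2}} - \frac{56}{15} = \frac{67}{33 + 10 + 18 \cdot \frac{1}{2}} - \frac{56}{15} = \frac{67}{33 + 10 + 9} - \frac{56}{15} = \frac{67}{52} - \frac{56}{15} = - \frac{1907}{780} \approx -2.4449$)
$\left(-153 + s\right)^{2} = \left(-153 - \frac{1907}{780}\right)^{2} = \left(- \frac{121247}{780}\right)^{2} = \frac{14700835009}{608400}$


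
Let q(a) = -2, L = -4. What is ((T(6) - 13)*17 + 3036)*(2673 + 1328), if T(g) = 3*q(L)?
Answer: 10854713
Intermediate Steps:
T(g) = -6 (T(g) = 3*(-2) = -6)
((T(6) - 13)*17 + 3036)*(2673 + 1328) = ((-6 - 13)*17 + 3036)*(2673 + 1328) = (-19*17 + 3036)*4001 = (-323 + 3036)*4001 = 2713*4001 = 10854713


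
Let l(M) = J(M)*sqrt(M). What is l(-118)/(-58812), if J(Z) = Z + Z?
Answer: 59*I*sqrt(118)/14703 ≈ 0.04359*I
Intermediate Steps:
J(Z) = 2*Z
l(M) = 2*M**(3/2) (l(M) = (2*M)*sqrt(M) = 2*M**(3/2))
l(-118)/(-58812) = (2*(-118)**(3/2))/(-58812) = (2*(-118*I*sqrt(118)))*(-1/58812) = -236*I*sqrt(118)*(-1/58812) = 59*I*sqrt(118)/14703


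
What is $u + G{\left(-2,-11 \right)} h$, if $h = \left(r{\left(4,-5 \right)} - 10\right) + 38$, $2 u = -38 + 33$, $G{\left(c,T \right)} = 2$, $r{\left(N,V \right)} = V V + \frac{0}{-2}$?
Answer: $\frac{207}{2} \approx 103.5$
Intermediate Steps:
$r{\left(N,V \right)} = V^{2}$ ($r{\left(N,V \right)} = V^{2} + 0 \left(- \frac{1}{2}\right) = V^{2} + 0 = V^{2}$)
$u = - \frac{5}{2}$ ($u = \frac{-38 + 33}{2} = \frac{1}{2} \left(-5\right) = - \frac{5}{2} \approx -2.5$)
$h = 53$ ($h = \left(\left(-5\right)^{2} - 10\right) + 38 = \left(25 - 10\right) + 38 = 15 + 38 = 53$)
$u + G{\left(-2,-11 \right)} h = - \frac{5}{2} + 2 \cdot 53 = - \frac{5}{2} + 106 = \frac{207}{2}$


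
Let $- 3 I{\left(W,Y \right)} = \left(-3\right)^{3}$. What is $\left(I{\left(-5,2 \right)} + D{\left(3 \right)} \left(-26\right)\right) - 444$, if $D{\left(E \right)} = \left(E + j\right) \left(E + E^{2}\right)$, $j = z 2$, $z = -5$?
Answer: $1749$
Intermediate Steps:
$I{\left(W,Y \right)} = 9$ ($I{\left(W,Y \right)} = - \frac{\left(-3\right)^{3}}{3} = \left(- \frac{1}{3}\right) \left(-27\right) = 9$)
$j = -10$ ($j = \left(-5\right) 2 = -10$)
$D{\left(E \right)} = \left(-10 + E\right) \left(E + E^{2}\right)$ ($D{\left(E \right)} = \left(E - 10\right) \left(E + E^{2}\right) = \left(-10 + E\right) \left(E + E^{2}\right)$)
$\left(I{\left(-5,2 \right)} + D{\left(3 \right)} \left(-26\right)\right) - 444 = \left(9 + 3 \left(-10 + 3^{2} - 27\right) \left(-26\right)\right) - 444 = \left(9 + 3 \left(-10 + 9 - 27\right) \left(-26\right)\right) - 444 = \left(9 + 3 \left(-28\right) \left(-26\right)\right) - 444 = \left(9 - -2184\right) - 444 = \left(9 + 2184\right) - 444 = 2193 - 444 = 1749$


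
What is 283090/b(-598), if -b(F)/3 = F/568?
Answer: 80397560/897 ≈ 89629.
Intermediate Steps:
b(F) = -3*F/568
283090/b(-598) = 283090/((-3/568*(-598))) = 283090/(897/284) = 283090*(284/897) = 80397560/897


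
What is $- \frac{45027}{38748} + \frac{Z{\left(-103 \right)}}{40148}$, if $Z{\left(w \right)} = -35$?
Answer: $- \frac{37689587}{32409473} \approx -1.1629$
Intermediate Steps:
$- \frac{45027}{38748} + \frac{Z{\left(-103 \right)}}{40148} = - \frac{45027}{38748} - \frac{35}{40148} = \left(-45027\right) \frac{1}{38748} - \frac{35}{40148} = - \frac{15009}{12916} - \frac{35}{40148} = - \frac{37689587}{32409473}$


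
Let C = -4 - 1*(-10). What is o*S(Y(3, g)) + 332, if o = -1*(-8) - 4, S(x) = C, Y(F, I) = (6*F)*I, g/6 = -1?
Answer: 356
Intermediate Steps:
g = -6 (g = 6*(-1) = -6)
C = 6 (C = -4 + 10 = 6)
Y(F, I) = 6*F*I
S(x) = 6
o = 4 (o = 8 - 4 = 4)
o*S(Y(3, g)) + 332 = 4*6 + 332 = 24 + 332 = 356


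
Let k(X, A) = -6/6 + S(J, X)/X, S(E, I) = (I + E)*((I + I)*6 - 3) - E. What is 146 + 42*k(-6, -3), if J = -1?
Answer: -3578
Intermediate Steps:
S(E, I) = -E + (-3 + 12*I)*(E + I) (S(E, I) = (E + I)*((2*I)*6 - 3) - E = (E + I)*(12*I - 3) - E = (E + I)*(-3 + 12*I) - E = (-3 + 12*I)*(E + I) - E = -E + (-3 + 12*I)*(E + I))
k(X, A) = -1 + (4 - 15*X + 12*X²)/X (k(X, A) = -6/6 + (-4*(-1) - 3*X + 12*X² + 12*(-1)*X)/X = -6*⅙ + (4 - 3*X + 12*X² - 12*X)/X = -1 + (4 - 15*X + 12*X²)/X)
146 + 42*k(-6, -3) = 146 + 42*(-16 + 4/(-6) + 12*(-6)) = 146 + 42*(-16 + 4*(-⅙) - 72) = 146 + 42*(-16 - ⅔ - 72) = 146 + 42*(-266/3) = 146 - 3724 = -3578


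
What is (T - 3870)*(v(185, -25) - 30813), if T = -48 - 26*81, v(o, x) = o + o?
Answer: 183388632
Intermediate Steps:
v(o, x) = 2*o
T = -2154 (T = -48 - 2106 = -2154)
(T - 3870)*(v(185, -25) - 30813) = (-2154 - 3870)*(2*185 - 30813) = -6024*(370 - 30813) = -6024*(-30443) = 183388632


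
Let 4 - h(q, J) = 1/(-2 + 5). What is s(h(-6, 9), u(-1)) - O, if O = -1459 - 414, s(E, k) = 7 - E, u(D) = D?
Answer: 5629/3 ≈ 1876.3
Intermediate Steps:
h(q, J) = 11/3 (h(q, J) = 4 - 1/(-2 + 5) = 4 - 1/3 = 4 - 1*⅓ = 4 - ⅓ = 11/3)
O = -1873
s(h(-6, 9), u(-1)) - O = (7 - 1*11/3) - 1*(-1873) = (7 - 11/3) + 1873 = 10/3 + 1873 = 5629/3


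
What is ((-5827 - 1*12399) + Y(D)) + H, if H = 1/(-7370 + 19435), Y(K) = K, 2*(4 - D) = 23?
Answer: -439974353/24130 ≈ -18234.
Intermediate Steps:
D = -15/2 (D = 4 - ½*23 = 4 - 23/2 = -15/2 ≈ -7.5000)
H = 1/12065 ≈ 8.2884e-5
((-5827 - 1*12399) + Y(D)) + H = ((-5827 - 1*12399) - 15/2) + 1/12065 = ((-5827 - 12399) - 15/2) + 1/12065 = (-18226 - 15/2) + 1/12065 = -36467/2 + 1/12065 = -439974353/24130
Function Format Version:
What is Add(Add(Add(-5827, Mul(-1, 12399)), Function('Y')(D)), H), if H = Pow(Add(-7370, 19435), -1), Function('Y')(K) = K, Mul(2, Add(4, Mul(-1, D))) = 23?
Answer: Rational(-439974353, 24130) ≈ -18234.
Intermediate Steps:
D = Rational(-15, 2) (D = Add(4, Mul(Rational(-1, 2), 23)) = Add(4, Rational(-23, 2)) = Rational(-15, 2) ≈ -7.5000)
H = Rational(1, 12065) (H = Pow(12065, -1) = Rational(1, 12065) ≈ 8.2884e-5)
Add(Add(Add(-5827, Mul(-1, 12399)), Function('Y')(D)), H) = Add(Add(Add(-5827, Mul(-1, 12399)), Rational(-15, 2)), Rational(1, 12065)) = Add(Add(Add(-5827, -12399), Rational(-15, 2)), Rational(1, 12065)) = Add(Add(-18226, Rational(-15, 2)), Rational(1, 12065)) = Add(Rational(-36467, 2), Rational(1, 12065)) = Rational(-439974353, 24130)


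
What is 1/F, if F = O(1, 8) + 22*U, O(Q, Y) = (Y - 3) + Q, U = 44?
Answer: 1/974 ≈ 0.0010267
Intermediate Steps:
O(Q, Y) = -3 + Q + Y (O(Q, Y) = (-3 + Y) + Q = -3 + Q + Y)
F = 974 (F = (-3 + 1 + 8) + 22*44 = 6 + 968 = 974)
1/F = 1/974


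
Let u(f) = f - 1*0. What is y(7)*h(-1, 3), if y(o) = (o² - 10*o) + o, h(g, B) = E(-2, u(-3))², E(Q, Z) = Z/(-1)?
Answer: -126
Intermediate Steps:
u(f) = f (u(f) = f + 0 = f)
E(Q, Z) = -Z (E(Q, Z) = Z*(-1) = -Z)
h(g, B) = 9 (h(g, B) = (-1*(-3))² = 3² = 9)
y(o) = o² - 9*o
y(7)*h(-1, 3) = (7*(-9 + 7))*9 = (7*(-2))*9 = -14*9 = -126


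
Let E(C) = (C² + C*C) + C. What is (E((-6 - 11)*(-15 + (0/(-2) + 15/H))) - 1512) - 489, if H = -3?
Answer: 229539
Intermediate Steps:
E(C) = C + 2*C² (E(C) = (C² + C²) + C = 2*C² + C = C + 2*C²)
(E((-6 - 11)*(-15 + (0/(-2) + 15/H))) - 1512) - 489 = (((-6 - 11)*(-15 + (0/(-2) + 15/(-3))))*(1 + 2*((-6 - 11)*(-15 + (0/(-2) + 15/(-3))))) - 1512) - 489 = ((-17*(-15 + (0*(-½) + 15*(-⅓))))*(1 + 2*(-17*(-15 + (0*(-½) + 15*(-⅓))))) - 1512) - 489 = ((-17*(-15 + (0 - 5)))*(1 + 2*(-17*(-15 + (0 - 5)))) - 1512) - 489 = ((-17*(-15 - 5))*(1 + 2*(-17*(-15 - 5))) - 1512) - 489 = ((-17*(-20))*(1 + 2*(-17*(-20))) - 1512) - 489 = (340*(1 + 2*340) - 1512) - 489 = (340*(1 + 680) - 1512) - 489 = (340*681 - 1512) - 489 = (231540 - 1512) - 489 = 230028 - 489 = 229539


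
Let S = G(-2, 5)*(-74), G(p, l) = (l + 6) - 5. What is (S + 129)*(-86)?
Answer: 27090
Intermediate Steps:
G(p, l) = 1 + l (G(p, l) = (6 + l) - 5 = 1 + l)
S = -444 (S = (1 + 5)*(-74) = 6*(-74) = -444)
(S + 129)*(-86) = (-444 + 129)*(-86) = -315*(-86) = 27090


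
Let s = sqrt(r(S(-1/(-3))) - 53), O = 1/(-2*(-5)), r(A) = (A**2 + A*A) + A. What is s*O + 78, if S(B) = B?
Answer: 78 + I*sqrt(118)/15 ≈ 78.0 + 0.72418*I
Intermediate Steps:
r(A) = A + 2*A**2 (r(A) = (A**2 + A**2) + A = 2*A**2 + A = A + 2*A**2)
O = 1/10 ≈ 0.10000
s = 2*I*sqrt(118)/3 (s = sqrt((-1/(-3))*(1 + 2*(-1/(-3))) - 53) = sqrt((-1*(-1/3))*(1 + 2*(-1*(-1/3))) - 53) = sqrt((1 + 2*(1/3))/3 - 53) = sqrt((1 + 2/3)/3 - 53) = sqrt((1/3)*(5/3) - 53) = sqrt(5/9 - 53) = sqrt(-472/9) = 2*I*sqrt(118)/3 ≈ 7.2419*I)
s*O + 78 = (2*I*sqrt(118)/3)*(1/10) + 78 = I*sqrt(118)/15 + 78 = 78 + I*sqrt(118)/15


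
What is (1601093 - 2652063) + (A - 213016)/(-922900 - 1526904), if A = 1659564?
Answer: -643667989107/612451 ≈ -1.0510e+6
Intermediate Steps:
(1601093 - 2652063) + (A - 213016)/(-922900 - 1526904) = (1601093 - 2652063) + (1659564 - 213016)/(-922900 - 1526904) = -1050970 + 1446548/(-2449804) = -1050970 + 1446548*(-1/2449804) = -1050970 - 361637/612451 = -643667989107/612451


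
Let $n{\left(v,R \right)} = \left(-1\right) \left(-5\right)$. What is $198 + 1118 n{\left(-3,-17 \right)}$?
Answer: $5788$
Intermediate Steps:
$n{\left(v,R \right)} = 5$
$198 + 1118 n{\left(-3,-17 \right)} = 198 + 1118 \cdot 5 = 198 + 5590 = 5788$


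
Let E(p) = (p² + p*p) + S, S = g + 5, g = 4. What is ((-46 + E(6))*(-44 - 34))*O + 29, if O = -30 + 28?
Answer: 5489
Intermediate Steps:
S = 9 (S = 4 + 5 = 9)
E(p) = 9 + 2*p² (E(p) = (p² + p*p) + 9 = (p² + p²) + 9 = 2*p² + 9 = 9 + 2*p²)
O = -2
((-46 + E(6))*(-44 - 34))*O + 29 = ((-46 + (9 + 2*6²))*(-44 - 34))*(-2) + 29 = ((-46 + (9 + 2*36))*(-78))*(-2) + 29 = ((-46 + (9 + 72))*(-78))*(-2) + 29 = ((-46 + 81)*(-78))*(-2) + 29 = (35*(-78))*(-2) + 29 = -2730*(-2) + 29 = 5460 + 29 = 5489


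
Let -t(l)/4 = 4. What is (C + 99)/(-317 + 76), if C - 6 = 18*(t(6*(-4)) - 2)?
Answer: 219/241 ≈ 0.90871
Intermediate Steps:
t(l) = -16 (t(l) = -4*4 = -16)
C = -318 (C = 6 + 18*(-16 - 2) = 6 + 18*(-18) = 6 - 324 = -318)
(C + 99)/(-317 + 76) = (-318 + 99)/(-317 + 76) = -219/(-241) = -219*(-1/241) = 219/241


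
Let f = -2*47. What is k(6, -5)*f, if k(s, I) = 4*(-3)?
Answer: 1128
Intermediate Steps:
k(s, I) = -12
f = -94
k(6, -5)*f = -12*(-94) = 1128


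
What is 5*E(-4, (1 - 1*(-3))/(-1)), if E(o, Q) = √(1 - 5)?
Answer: 10*I ≈ 10.0*I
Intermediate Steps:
E(o, Q) = 2*I (E(o, Q) = √(-4) = 2*I)
5*E(-4, (1 - 1*(-3))/(-1)) = 5*(2*I) = 10*I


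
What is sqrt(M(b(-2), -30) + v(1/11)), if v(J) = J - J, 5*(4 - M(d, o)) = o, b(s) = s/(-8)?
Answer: sqrt(10) ≈ 3.1623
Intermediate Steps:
b(s) = -s/8 (b(s) = s*(-1/8) = -s/8)
M(d, o) = 4 - o/5
v(J) = 0
sqrt(M(b(-2), -30) + v(1/11)) = sqrt((4 - 1/5*(-30)) + 0) = sqrt((4 + 6) + 0) = sqrt(10 + 0) = sqrt(10)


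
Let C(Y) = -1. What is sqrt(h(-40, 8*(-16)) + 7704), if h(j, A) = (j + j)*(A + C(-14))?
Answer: 2*sqrt(4506) ≈ 134.25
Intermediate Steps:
h(j, A) = 2*j*(-1 + A) (h(j, A) = (j + j)*(A - 1) = (2*j)*(-1 + A) = 2*j*(-1 + A))
sqrt(h(-40, 8*(-16)) + 7704) = sqrt(2*(-40)*(-1 + 8*(-16)) + 7704) = sqrt(2*(-40)*(-1 - 128) + 7704) = sqrt(2*(-40)*(-129) + 7704) = sqrt(10320 + 7704) = sqrt(18024) = 2*sqrt(4506)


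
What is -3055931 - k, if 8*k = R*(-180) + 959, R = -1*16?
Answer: -24451287/8 ≈ -3.0564e+6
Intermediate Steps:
R = -16
k = 3839/8 (k = (-16*(-180) + 959)/8 = (2880 + 959)/8 = (⅛)*3839 = 3839/8 ≈ 479.88)
-3055931 - k = -3055931 - 1*3839/8 = -3055931 - 3839/8 = -24451287/8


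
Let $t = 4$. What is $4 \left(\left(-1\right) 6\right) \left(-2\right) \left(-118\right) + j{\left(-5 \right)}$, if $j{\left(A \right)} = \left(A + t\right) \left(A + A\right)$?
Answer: $-5654$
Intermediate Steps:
$j{\left(A \right)} = 2 A \left(4 + A\right)$ ($j{\left(A \right)} = \left(A + 4\right) \left(A + A\right) = \left(4 + A\right) 2 A = 2 A \left(4 + A\right)$)
$4 \left(\left(-1\right) 6\right) \left(-2\right) \left(-118\right) + j{\left(-5 \right)} = 4 \left(\left(-1\right) 6\right) \left(-2\right) \left(-118\right) + 2 \left(-5\right) \left(4 - 5\right) = 4 \left(-6\right) \left(-2\right) \left(-118\right) + 2 \left(-5\right) \left(-1\right) = \left(-24\right) \left(-2\right) \left(-118\right) + 10 = 48 \left(-118\right) + 10 = -5664 + 10 = -5654$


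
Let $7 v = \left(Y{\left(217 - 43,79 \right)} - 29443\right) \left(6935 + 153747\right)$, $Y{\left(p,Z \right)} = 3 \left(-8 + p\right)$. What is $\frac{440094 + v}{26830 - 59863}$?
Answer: $\frac{60361816}{3003} \approx 20101.0$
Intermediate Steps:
$Y{\left(p,Z \right)} = -24 + 3 p$
$v = -664420070$ ($v = \frac{\left(\left(-24 + 3 \left(217 - 43\right)\right) - 29443\right) \left(6935 + 153747\right)}{7} = \frac{\left(\left(-24 + 3 \left(217 - 43\right)\right) - 29443\right) 160682}{7} = \frac{\left(\left(-24 + 3 \cdot 174\right) - 29443\right) 160682}{7} = \frac{\left(\left(-24 + 522\right) - 29443\right) 160682}{7} = \frac{\left(498 - 29443\right) 160682}{7} = \frac{\left(-28945\right) 160682}{7} = \frac{1}{7} \left(-4650940490\right) = -664420070$)
$\frac{440094 + v}{26830 - 59863} = \frac{440094 - 664420070}{26830 - 59863} = - \frac{663979976}{-33033} = \left(-663979976\right) \left(- \frac{1}{33033}\right) = \frac{60361816}{3003}$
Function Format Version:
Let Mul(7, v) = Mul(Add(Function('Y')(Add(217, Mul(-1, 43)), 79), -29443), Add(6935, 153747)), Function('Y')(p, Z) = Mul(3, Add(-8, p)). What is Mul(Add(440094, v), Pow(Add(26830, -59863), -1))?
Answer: Rational(60361816, 3003) ≈ 20101.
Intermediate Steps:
Function('Y')(p, Z) = Add(-24, Mul(3, p))
v = -664420070 (v = Mul(Rational(1, 7), Mul(Add(Add(-24, Mul(3, Add(217, Mul(-1, 43)))), -29443), Add(6935, 153747))) = Mul(Rational(1, 7), Mul(Add(Add(-24, Mul(3, Add(217, -43))), -29443), 160682)) = Mul(Rational(1, 7), Mul(Add(Add(-24, Mul(3, 174)), -29443), 160682)) = Mul(Rational(1, 7), Mul(Add(Add(-24, 522), -29443), 160682)) = Mul(Rational(1, 7), Mul(Add(498, -29443), 160682)) = Mul(Rational(1, 7), Mul(-28945, 160682)) = Mul(Rational(1, 7), -4650940490) = -664420070)
Mul(Add(440094, v), Pow(Add(26830, -59863), -1)) = Mul(Add(440094, -664420070), Pow(Add(26830, -59863), -1)) = Mul(-663979976, Pow(-33033, -1)) = Mul(-663979976, Rational(-1, 33033)) = Rational(60361816, 3003)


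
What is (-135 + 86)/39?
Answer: -49/39 ≈ -1.2564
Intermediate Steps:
(-135 + 86)/39 = (1/39)*(-49) = -49/39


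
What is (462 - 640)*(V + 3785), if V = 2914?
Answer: -1192422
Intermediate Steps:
(462 - 640)*(V + 3785) = (462 - 640)*(2914 + 3785) = -178*6699 = -1192422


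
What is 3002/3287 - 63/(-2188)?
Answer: 356603/378524 ≈ 0.94209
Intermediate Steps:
3002/3287 - 63/(-2188) = 3002*(1/3287) - 63*(-1/2188) = 158/173 + 63/2188 = 356603/378524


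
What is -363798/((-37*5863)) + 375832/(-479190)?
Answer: 46399376014/51975582945 ≈ 0.89271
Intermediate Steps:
-363798/((-37*5863)) + 375832/(-479190) = -363798/(-216931) + 375832*(-1/479190) = -363798*(-1/216931) - 187916/239595 = 363798/216931 - 187916/239595 = 46399376014/51975582945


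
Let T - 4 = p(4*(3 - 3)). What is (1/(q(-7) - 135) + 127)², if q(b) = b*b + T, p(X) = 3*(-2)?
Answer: 124880625/7744 ≈ 16126.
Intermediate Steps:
p(X) = -6
T = -2 (T = 4 - 6 = -2)
q(b) = -2 + b² (q(b) = b*b - 2 = b² - 2 = -2 + b²)
(1/(q(-7) - 135) + 127)² = (1/((-2 + (-7)²) - 135) + 127)² = (1/((-2 + 49) - 135) + 127)² = (1/(47 - 135) + 127)² = (1/(-88) + 127)² = (-1/88 + 127)² = (11175/88)² = 124880625/7744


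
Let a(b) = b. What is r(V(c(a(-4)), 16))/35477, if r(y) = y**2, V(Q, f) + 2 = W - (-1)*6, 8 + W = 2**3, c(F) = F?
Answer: 16/35477 ≈ 0.00045100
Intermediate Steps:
W = 0 (W = -8 + 2**3 = -8 + 8 = 0)
V(Q, f) = 4 (V(Q, f) = -2 + (0 - (-1)*6) = -2 + (0 - 1*(-6)) = -2 + (0 + 6) = -2 + 6 = 4)
r(V(c(a(-4)), 16))/35477 = 4**2/35477 = 16*(1/35477) = 16/35477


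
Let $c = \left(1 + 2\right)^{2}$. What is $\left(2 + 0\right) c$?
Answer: $18$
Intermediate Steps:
$c = 9$ ($c = 3^{2} = 9$)
$\left(2 + 0\right) c = \left(2 + 0\right) 9 = 2 \cdot 9 = 18$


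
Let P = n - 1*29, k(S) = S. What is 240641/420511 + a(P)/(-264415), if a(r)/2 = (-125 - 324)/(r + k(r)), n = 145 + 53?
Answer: 827192693998/1445462408845 ≈ 0.57227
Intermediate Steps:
n = 198
P = 169 (P = 198 - 1*29 = 198 - 29 = 169)
a(r) = -449/r (a(r) = 2*((-125 - 324)/(r + r)) = 2*(-449*1/(2*r)) = 2*(-449/(2*r)) = -449/r)
240641/420511 + a(P)/(-264415) = 240641/420511 - 449/169/(-264415) = 240641*(1/420511) - 449*1/169*(-1/264415) = 240641/420511 - 449/169*(-1/264415) = 240641/420511 + 449/44686135 = 827192693998/1445462408845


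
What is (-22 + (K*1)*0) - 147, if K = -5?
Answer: -169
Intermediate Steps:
(-22 + (K*1)*0) - 147 = (-22 - 5*1*0) - 147 = (-22 - 5*0) - 147 = (-22 + 0) - 147 = -22 - 147 = -169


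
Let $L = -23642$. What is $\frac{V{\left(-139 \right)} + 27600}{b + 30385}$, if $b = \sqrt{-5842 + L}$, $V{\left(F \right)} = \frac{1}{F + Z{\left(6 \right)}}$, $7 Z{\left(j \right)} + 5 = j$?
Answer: $\frac{815144259305}{897425933148} - \frac{26827193 i \sqrt{91}}{49856996286} \approx 0.90831 - 0.005133 i$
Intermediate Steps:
$Z{\left(j \right)} = - \frac{5}{7} + \frac{j}{7}$
$V{\left(F \right)} = \frac{1}{\frac{1}{7} + F}$ ($V{\left(F \right)} = \frac{1}{F + \left(- \frac{5}{7} + \frac{1}{7} \cdot 6\right)} = \frac{1}{F + \left(- \frac{5}{7} + \frac{6}{7}\right)} = \frac{1}{F + \frac{1}{7}} = \frac{1}{\frac{1}{7} + F}$)
$b = 18 i \sqrt{91}$ ($b = \sqrt{-5842 - 23642} = \sqrt{-29484} = 18 i \sqrt{91} \approx 171.71 i$)
$\frac{V{\left(-139 \right)} + 27600}{b + 30385} = \frac{\frac{7}{1 + 7 \left(-139\right)} + 27600}{18 i \sqrt{91} + 30385} = \frac{\frac{7}{1 - 973} + 27600}{30385 + 18 i \sqrt{91}} = \frac{\frac{7}{-972} + 27600}{30385 + 18 i \sqrt{91}} = \frac{7 \left(- \frac{1}{972}\right) + 27600}{30385 + 18 i \sqrt{91}} = \frac{- \frac{7}{972} + 27600}{30385 + 18 i \sqrt{91}} = \frac{26827193}{972 \left(30385 + 18 i \sqrt{91}\right)}$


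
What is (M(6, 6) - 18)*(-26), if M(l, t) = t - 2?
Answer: 364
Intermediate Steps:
M(l, t) = -2 + t
(M(6, 6) - 18)*(-26) = ((-2 + 6) - 18)*(-26) = (4 - 18)*(-26) = -14*(-26) = 364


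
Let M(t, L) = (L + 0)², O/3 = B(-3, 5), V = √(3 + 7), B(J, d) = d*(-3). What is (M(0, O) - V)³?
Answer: (2025 - √10)³ ≈ 8.2649e+9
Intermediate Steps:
B(J, d) = -3*d
V = √10 ≈ 3.1623
O = -45 (O = 3*(-3*5) = 3*(-15) = -45)
M(t, L) = L²
(M(0, O) - V)³ = ((-45)² - √10)³ = (2025 - √10)³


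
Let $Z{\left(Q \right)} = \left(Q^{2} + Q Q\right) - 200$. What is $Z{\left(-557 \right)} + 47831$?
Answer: $668129$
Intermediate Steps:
$Z{\left(Q \right)} = -200 + 2 Q^{2}$ ($Z{\left(Q \right)} = \left(Q^{2} + Q^{2}\right) - 200 = 2 Q^{2} - 200 = -200 + 2 Q^{2}$)
$Z{\left(-557 \right)} + 47831 = \left(-200 + 2 \left(-557\right)^{2}\right) + 47831 = \left(-200 + 2 \cdot 310249\right) + 47831 = \left(-200 + 620498\right) + 47831 = 620298 + 47831 = 668129$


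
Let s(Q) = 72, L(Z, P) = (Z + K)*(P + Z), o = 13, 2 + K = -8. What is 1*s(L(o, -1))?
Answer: 72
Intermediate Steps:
K = -10 (K = -2 - 8 = -10)
L(Z, P) = (-10 + Z)*(P + Z) (L(Z, P) = (Z - 10)*(P + Z) = (-10 + Z)*(P + Z))
1*s(L(o, -1)) = 1*72 = 72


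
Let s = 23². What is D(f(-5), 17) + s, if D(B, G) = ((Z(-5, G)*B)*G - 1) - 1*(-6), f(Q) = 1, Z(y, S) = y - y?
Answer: 534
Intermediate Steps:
Z(y, S) = 0
D(B, G) = 5 (D(B, G) = ((0*B)*G - 1) - 1*(-6) = (0*G - 1) + 6 = (0 - 1) + 6 = -1 + 6 = 5)
s = 529
D(f(-5), 17) + s = 5 + 529 = 534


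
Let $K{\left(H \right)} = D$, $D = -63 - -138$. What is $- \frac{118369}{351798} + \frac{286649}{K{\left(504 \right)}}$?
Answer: $\frac{11203740803}{2931650} \approx 3821.6$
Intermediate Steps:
$D = 75$ ($D = -63 + 138 = 75$)
$K{\left(H \right)} = 75$
$- \frac{118369}{351798} + \frac{286649}{K{\left(504 \right)}} = - \frac{118369}{351798} + \frac{286649}{75} = \frac{11203740803}{2931650}$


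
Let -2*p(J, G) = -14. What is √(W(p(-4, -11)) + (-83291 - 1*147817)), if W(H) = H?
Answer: I*√231101 ≈ 480.73*I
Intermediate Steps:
p(J, G) = 7 (p(J, G) = -½*(-14) = 7)
√(W(p(-4, -11)) + (-83291 - 1*147817)) = √(7 + (-83291 - 1*147817)) = √(7 + (-83291 - 147817)) = √(7 - 231108) = √(-231101) = I*√231101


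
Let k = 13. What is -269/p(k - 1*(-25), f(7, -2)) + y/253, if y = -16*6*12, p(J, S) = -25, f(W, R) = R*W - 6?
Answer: 39257/6325 ≈ 6.2066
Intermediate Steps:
f(W, R) = -6 + R*W
y = -1152 (y = -96*12 = -1152)
-269/p(k - 1*(-25), f(7, -2)) + y/253 = -269/(-25) - 1152/253 = -269*(-1/25) - 1152*1/253 = 269/25 - 1152/253 = 39257/6325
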